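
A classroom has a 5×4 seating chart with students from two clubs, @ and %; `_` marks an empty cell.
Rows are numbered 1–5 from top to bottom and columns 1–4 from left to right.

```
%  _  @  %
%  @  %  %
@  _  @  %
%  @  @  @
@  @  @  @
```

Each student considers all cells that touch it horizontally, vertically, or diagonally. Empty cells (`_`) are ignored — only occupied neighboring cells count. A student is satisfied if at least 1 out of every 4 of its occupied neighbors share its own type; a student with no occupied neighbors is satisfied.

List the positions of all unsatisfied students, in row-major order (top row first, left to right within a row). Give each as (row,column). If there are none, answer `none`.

(1,1)% 1/2 ok
(1,3)@ 1/4 ok
(1,4)% 2/3 ok
(2,1)% 1/3 ok
(2,2)@ 3/6 ok
(2,3)% 3/6 ok
(2,4)% 3/5 ok
(3,1)@ 2/4 ok
(3,3)@ 4/7 ok
(3,4)% 2/5 ok
(4,1)% 0/4 unhappy
(4,2)@ 6/7 ok
(4,3)@ 6/7 ok
(4,4)@ 4/5 ok
(5,1)@ 2/3 ok
(5,2)@ 4/5 ok
(5,3)@ 5/5 ok
(5,4)@ 3/3 ok

(4,1)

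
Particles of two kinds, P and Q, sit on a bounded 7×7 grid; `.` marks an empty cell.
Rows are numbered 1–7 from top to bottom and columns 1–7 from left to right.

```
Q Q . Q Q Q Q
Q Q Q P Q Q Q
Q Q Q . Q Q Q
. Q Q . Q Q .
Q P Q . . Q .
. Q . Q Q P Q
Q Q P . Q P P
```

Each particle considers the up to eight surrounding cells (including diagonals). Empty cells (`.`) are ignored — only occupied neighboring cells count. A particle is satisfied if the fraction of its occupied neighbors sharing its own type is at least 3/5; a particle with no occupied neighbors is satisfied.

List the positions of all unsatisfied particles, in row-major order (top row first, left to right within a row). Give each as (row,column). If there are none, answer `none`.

Row 1: (1,1)Q 3/3 ✓ · (1,2)Q 4/4 ✓ · (1,4)Q 3/4 ✓ · (1,5)Q 4/5 ✓ · (1,6)Q 5/5 ✓ · (1,7)Q 3/3 ✓
Row 2: (2,1)Q 5/5 ✓ · (2,2)Q 7/7 ✓ · (2,3)Q 5/6 ✓ · (2,4)P 0/6 ✗ · (2,5)Q 6/7 ✓ · (2,6)Q 8/8 ✓ · (2,7)Q 5/5 ✓
Row 3: (3,1)Q 4/4 ✓ · (3,2)Q 7/7 ✓ · (3,3)Q 5/6 ✓ · (3,5)Q 5/6 ✓ · (3,6)Q 7/7 ✓ · (3,7)Q 4/4 ✓
Row 4: (4,2)Q 6/7 ✓ · (4,3)Q 4/5 ✓ · (4,5)Q 4/4 ✓ · (4,6)Q 5/5 ✓
Row 5: (5,1)Q 2/3 ✓ · (5,2)P 0/5 ✗ · (5,3)Q 4/5 ✓ · (5,6)Q 4/5 ✓
Row 6: (6,2)Q 4/6 ✓ · (6,4)Q 3/4 ✓ · (6,5)Q 3/5 ✓ · (6,6)P 2/6 ✗ · (6,7)Q 1/4 ✗
Row 7: (7,1)Q 2/2 ✓ · (7,2)Q 2/3 ✓ · (7,3)P 0/3 ✗ · (7,5)Q 2/4 ✗ · (7,6)P 2/5 ✗ · (7,7)P 2/3 ✓

(2,4), (5,2), (6,6), (6,7), (7,3), (7,5), (7,6)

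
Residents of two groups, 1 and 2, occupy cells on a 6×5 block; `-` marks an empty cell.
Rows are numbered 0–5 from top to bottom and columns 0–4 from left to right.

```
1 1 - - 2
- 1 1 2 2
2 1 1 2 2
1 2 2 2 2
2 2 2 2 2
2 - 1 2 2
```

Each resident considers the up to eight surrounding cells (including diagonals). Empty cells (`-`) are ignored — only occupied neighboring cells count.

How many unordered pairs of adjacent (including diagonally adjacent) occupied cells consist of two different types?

Scan each occupied cell's neighbors to the right and below (and the two forward diagonals) so each pair is counted once.
From row 0: 0 unlike of 6 pairs (running 0/6).
From row 1: 4 unlike of 14 pairs (running 4/20).
From row 2: 8 unlike of 17 pairs (running 12/37).
From row 3: 3 unlike of 17 pairs (running 15/54).
From row 4: 3 unlike of 14 pairs (running 18/68).
From row 5: 1 unlike of 2 pairs (running 19/70).
Total adjacent occupied pairs: 70; unlike-type pairs: 19.

19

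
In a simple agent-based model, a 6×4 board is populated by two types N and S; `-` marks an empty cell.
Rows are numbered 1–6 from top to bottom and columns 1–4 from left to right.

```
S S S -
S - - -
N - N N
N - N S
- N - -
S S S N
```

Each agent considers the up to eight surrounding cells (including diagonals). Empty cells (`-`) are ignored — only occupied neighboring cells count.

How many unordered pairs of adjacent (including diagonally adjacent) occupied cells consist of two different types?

Scan each occupied cell's neighbors to the right and below (and the two forward diagonals) so each pair is counted once.
From row 1: 0 unlike of 4 pairs (running 0/4).
From row 2: 1 unlike of 1 pairs (running 1/5).
From row 3: 2 unlike of 6 pairs (running 3/11).
From row 4: 1 unlike of 3 pairs (running 4/14).
From row 5: 3 unlike of 3 pairs (running 7/17).
From row 6: 1 unlike of 3 pairs (running 8/20).
Total adjacent occupied pairs: 20; unlike-type pairs: 8.

8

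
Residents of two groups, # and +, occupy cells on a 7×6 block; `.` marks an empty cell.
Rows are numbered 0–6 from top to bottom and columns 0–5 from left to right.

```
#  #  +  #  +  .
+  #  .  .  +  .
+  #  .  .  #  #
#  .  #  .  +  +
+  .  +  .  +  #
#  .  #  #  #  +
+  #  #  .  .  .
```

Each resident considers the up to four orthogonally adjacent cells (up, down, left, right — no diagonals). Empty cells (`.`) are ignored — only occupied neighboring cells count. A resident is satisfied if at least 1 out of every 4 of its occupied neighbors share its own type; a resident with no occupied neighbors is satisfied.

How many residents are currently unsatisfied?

Row 0: (0,0)# 1/2 satisfied · (0,1)# 2/3 satisfied · (0,2)+ 0/2 not · (0,3)# 0/2 not · (0,4)+ 1/2 satisfied
Row 1: (1,0)+ 1/3 satisfied · (1,1)# 2/3 satisfied · (1,4)+ 1/2 satisfied
Row 2: (2,0)+ 1/3 satisfied · (2,1)# 1/2 satisfied · (2,4)# 1/3 satisfied · (2,5)# 1/2 satisfied
Row 3: (3,0)# 0/2 not · (3,2)# 0/1 not · (3,4)+ 2/3 satisfied · (3,5)+ 1/3 satisfied
Row 4: (4,0)+ 0/2 not · (4,2)+ 0/2 not · (4,4)+ 1/3 satisfied · (4,5)# 0/3 not
Row 5: (5,0)# 0/2 not · (5,2)# 2/3 satisfied · (5,3)# 2/2 satisfied · (5,4)# 1/3 satisfied · (5,5)+ 0/2 not
Row 6: (6,0)+ 0/2 not · (6,1)# 1/2 satisfied · (6,2)# 2/2 satisfied
Unsatisfied: (0,2), (0,3), (3,0), (3,2), (4,0), (4,2), (4,5), (5,0), (5,5), (6,0) — 10 in total.

10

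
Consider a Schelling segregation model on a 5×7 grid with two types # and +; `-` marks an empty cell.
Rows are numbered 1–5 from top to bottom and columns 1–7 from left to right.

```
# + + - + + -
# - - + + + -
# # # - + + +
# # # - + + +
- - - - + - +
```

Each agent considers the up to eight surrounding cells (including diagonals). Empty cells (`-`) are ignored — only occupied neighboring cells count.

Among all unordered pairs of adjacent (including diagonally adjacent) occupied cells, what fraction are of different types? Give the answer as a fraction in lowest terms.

1/16

Scan each occupied cell's neighbors to the right and below (and the two forward diagonals) so each pair is counted once.
From row 1: 2 unlike of 11 pairs (running 2/11).
From row 2: 1 unlike of 11 pairs (running 3/22).
From row 3: 0 unlike of 18 pairs (running 3/40).
From row 4: 0 unlike of 8 pairs (running 3/48).
Total adjacent occupied pairs: 48; unlike-type pairs: 3.
3/48 reduces to 1/16.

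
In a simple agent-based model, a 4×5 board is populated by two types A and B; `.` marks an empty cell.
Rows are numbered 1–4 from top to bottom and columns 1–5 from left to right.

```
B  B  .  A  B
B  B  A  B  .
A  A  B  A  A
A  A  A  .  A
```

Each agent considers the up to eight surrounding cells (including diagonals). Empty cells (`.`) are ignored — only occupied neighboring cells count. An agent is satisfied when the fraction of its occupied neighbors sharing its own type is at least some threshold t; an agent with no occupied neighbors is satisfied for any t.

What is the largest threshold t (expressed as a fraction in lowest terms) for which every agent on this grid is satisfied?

Row 1: (1,1)B 3/3 · (1,2)B 3/4 · (1,4)A 1/3 · (1,5)B 1/2
Row 2: (2,1)B 3/5 · (2,2)B 4/7 · (2,3)A 3/7 · (2,4)B 2/6
Row 3: (3,1)A 3/5 · (3,2)A 5/8 · (3,3)B 2/7 · (3,4)A 4/6 · (3,5)A 2/3
Row 4: (4,1)A 3/3 · (4,2)A 4/5 · (4,3)A 3/4 · (4,5)A 2/2
The smallest same-type fraction is 2/7 at (3,3), which reduces to 2/7. Any threshold above that leaves this agent unsatisfied.

2/7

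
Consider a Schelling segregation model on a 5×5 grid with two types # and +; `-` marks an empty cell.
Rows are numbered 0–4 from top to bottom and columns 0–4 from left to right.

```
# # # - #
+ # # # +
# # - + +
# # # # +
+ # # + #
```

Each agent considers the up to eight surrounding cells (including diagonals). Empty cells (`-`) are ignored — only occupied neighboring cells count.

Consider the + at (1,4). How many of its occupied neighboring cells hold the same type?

Occupied neighbors of (1,4): (0,4)=#, (1,3)=#, (2,3)=+, (2,4)=+.
Same type (+): 2 of 4.

2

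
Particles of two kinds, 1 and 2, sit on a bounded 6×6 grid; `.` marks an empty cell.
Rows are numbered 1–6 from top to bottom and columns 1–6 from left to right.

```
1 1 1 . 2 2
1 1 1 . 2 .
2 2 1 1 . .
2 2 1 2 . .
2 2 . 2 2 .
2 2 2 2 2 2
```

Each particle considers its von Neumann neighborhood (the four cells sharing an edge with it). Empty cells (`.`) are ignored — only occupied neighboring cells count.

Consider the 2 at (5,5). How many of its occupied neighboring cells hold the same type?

2

Occupied neighbors of (5,5): (6,5)=2, (5,4)=2.
Same type (2): 2 of 2.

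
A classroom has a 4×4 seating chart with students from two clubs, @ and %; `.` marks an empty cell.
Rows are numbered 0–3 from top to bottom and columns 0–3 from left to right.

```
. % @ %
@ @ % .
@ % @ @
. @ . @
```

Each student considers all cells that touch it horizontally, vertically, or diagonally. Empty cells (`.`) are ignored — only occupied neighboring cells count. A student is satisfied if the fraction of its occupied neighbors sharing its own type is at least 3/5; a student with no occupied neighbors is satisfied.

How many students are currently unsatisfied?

(0,1)% 1/4 ✗
(0,2)@ 1/4 ✗
(0,3)% 1/2 ✗
(1,0)@ 2/4 ✗
(1,1)@ 4/7 ✗
(1,2)% 3/7 ✗
(2,0)@ 3/4 ✓
(2,1)% 1/6 ✗
(2,2)@ 4/6 ✓
(2,3)@ 2/3 ✓
(3,1)@ 2/3 ✓
(3,3)@ 2/2 ✓
Unsatisfied: (0,1), (0,2), (0,3), (1,0), (1,1), (1,2), (2,1) — 7 in total.

7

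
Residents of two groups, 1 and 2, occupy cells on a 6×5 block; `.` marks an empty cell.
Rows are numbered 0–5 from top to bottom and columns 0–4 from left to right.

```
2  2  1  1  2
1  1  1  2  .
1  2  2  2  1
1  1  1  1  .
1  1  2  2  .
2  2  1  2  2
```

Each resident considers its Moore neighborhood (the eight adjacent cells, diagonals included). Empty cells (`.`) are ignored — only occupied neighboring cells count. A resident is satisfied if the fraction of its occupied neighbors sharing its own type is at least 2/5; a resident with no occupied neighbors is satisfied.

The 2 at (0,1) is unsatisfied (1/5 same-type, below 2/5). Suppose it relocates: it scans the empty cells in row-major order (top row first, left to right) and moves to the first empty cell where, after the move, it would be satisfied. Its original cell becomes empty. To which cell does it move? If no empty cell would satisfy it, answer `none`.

Vacating (0,1). Empty cells in order:
  (1,4): 3/5 same-type → satisfied — stop here.

(1,4)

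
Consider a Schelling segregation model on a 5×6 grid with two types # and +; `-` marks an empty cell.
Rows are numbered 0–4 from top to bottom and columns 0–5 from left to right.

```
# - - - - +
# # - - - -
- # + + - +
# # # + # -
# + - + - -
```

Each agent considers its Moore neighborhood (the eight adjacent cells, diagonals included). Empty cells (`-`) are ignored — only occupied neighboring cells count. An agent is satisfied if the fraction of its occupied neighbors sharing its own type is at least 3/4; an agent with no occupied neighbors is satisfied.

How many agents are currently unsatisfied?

10

Row 0: (0,0)# 2/2 ok · (0,5)+ 0/0 ok
Row 1: (1,0)# 3/3 ok · (1,1)# 3/4 ok
Row 2: (2,1)# 5/6 ok · (2,2)+ 2/6 unhappy · (2,3)+ 2/4 unhappy · (2,5)+ 0/1 unhappy
Row 3: (3,0)# 3/4 ok · (3,1)# 4/6 unhappy · (3,2)# 2/7 unhappy · (3,3)+ 3/5 unhappy · (3,4)# 0/4 unhappy
Row 4: (4,0)# 2/3 unhappy · (4,1)+ 0/4 unhappy · (4,3)+ 1/3 unhappy
Unsatisfied: (2,2), (2,3), (2,5), (3,1), (3,2), (3,3), (3,4), (4,0), (4,1), (4,3) — 10 in total.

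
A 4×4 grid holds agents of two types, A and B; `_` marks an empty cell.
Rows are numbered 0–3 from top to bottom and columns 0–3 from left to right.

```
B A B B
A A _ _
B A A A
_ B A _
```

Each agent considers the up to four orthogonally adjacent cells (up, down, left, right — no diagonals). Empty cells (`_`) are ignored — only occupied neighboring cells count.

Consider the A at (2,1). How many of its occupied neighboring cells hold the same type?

2

Occupied neighbors of (2,1): (1,1)=A, (3,1)=B, (2,0)=B, (2,2)=A.
Same type (A): 2 of 4.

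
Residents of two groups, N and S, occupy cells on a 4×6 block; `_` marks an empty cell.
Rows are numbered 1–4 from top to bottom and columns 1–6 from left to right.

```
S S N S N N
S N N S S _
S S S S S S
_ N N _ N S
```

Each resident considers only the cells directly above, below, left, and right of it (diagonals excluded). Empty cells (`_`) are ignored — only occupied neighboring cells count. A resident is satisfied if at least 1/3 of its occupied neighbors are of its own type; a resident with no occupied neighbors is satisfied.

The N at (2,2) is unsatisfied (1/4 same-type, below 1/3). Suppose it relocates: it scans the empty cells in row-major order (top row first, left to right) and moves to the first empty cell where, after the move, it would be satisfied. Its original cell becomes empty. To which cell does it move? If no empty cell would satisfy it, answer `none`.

(2,6)

Vacating (2,2). Empty cells in order:
  (2,6): 1/3 same-type → satisfied — stop here.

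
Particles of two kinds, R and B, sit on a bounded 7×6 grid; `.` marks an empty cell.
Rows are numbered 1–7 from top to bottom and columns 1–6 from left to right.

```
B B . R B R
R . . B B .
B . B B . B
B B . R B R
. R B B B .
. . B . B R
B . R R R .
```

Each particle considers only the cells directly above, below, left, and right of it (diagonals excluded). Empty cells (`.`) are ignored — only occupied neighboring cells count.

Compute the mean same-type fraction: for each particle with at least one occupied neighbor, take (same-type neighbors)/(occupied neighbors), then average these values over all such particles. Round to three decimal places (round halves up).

0.469

Row 1: (1,1)B 1/2 · (1,2)B 1/1 · (1,4)R 0/2 · (1,5)B 1/3 · (1,6)R 0/1
Row 2: (2,1)R 0/2 · (2,4)B 2/3 · (2,5)B 2/2
Row 3: (3,1)B 1/2 · (3,3)B 1/1 · (3,4)B 2/3 · (3,6)B 0/1
Row 4: (4,1)B 2/2 · (4,2)B 1/2 · (4,4)R 0/3 · (4,5)B 1/3 · (4,6)R 0/2
Row 5: (5,2)R 0/2 · (5,3)B 2/3 · (5,4)B 2/3 · (5,5)B 3/3
Row 6: (6,3)B 1/2 · (6,5)B 1/3 · (6,6)R 0/1
Row 7: (7,1)B — no occupied neighbors · (7,3)R 1/2 · (7,4)R 2/2 · (7,5)R 1/2
Sum over 27 particles: 1/2 + 1/1 + 0/2 + 1/3 + 0/1 + 0/2 + 2/3 + 2/2 + 1/2 + 1/1 + 2/3 + 0/1 + 2/2 + 1/2 + 0/3 + 1/3 + 0/2 + 0/2 + 2/3 + 2/3 + 3/3 + 1/2 + 1/3 + 0/1 + 1/2 + 2/2 + 1/2 = 38/3; mean = 38/3 ÷ 27 = 38/81 = 0.469135… → 0.469.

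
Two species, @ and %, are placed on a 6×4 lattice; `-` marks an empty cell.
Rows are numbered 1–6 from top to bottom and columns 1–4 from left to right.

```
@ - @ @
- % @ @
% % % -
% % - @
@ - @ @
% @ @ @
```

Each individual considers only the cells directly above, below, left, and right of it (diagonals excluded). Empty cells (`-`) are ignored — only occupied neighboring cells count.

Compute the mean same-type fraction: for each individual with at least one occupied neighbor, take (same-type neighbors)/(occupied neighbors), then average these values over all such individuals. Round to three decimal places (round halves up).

Row 1: (1,1)@ — no occupied neighbors · (1,3)@ 2/2 · (1,4)@ 2/2
Row 2: (2,2)% 1/2 · (2,3)@ 2/4 · (2,4)@ 2/2
Row 3: (3,1)% 2/2 · (3,2)% 4/4 · (3,3)% 1/2
Row 4: (4,1)% 2/3 · (4,2)% 2/2 · (4,4)@ 1/1
Row 5: (5,1)@ 0/2 · (5,3)@ 2/2 · (5,4)@ 3/3
Row 6: (6,1)% 0/2 · (6,2)@ 1/2 · (6,3)@ 3/3 · (6,4)@ 2/2
Sum over 18 individuals: 2/2 + 2/2 + 1/2 + 2/4 + 2/2 + 2/2 + 4/4 + 1/2 + 2/3 + 2/2 + 1/1 + 0/2 + 2/2 + 3/3 + 0/2 + 1/2 + 3/3 + 2/2 = 41/3; mean = 41/3 ÷ 18 = 41/54 = 0.759259… → 0.759.

0.759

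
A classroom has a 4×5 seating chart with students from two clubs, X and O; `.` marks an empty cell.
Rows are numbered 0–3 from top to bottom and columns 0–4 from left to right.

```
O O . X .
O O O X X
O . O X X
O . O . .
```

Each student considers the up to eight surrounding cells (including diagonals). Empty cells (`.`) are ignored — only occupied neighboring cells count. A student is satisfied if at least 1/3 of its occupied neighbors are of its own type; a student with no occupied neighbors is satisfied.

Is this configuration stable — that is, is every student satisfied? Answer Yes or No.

(0,0)O 3/3 ok
(0,1)O 4/4 ok
(0,3)X 2/3 ok
(1,0)O 4/4 ok
(1,1)O 6/6 ok
(1,2)O 3/6 ok
(1,3)X 4/6 ok
(1,4)X 4/4 ok
(2,0)O 3/3 ok
(2,2)O 3/5 ok
(2,3)X 3/6 ok
(2,4)X 3/3 ok
(3,0)O 1/1 ok
(3,2)O 1/2 ok
All meet the threshold, so the configuration is stable.

Yes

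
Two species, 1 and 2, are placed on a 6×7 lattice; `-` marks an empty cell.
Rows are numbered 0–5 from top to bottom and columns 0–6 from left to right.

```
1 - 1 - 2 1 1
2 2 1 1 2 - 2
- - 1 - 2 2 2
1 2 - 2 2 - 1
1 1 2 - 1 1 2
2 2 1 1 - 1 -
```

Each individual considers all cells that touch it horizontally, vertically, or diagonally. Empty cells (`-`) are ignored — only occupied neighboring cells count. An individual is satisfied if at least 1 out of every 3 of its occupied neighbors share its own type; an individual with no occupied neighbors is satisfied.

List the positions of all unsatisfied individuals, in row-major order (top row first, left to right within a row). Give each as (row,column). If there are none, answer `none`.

(0,0)1 0/2 unhappy
(0,2)1 2/3 ok
(0,4)2 1/3 ok
(0,5)1 1/4 unhappy
(0,6)1 1/2 ok
(1,0)2 1/2 ok
(1,1)2 1/5 unhappy
(1,2)1 3/4 ok
(1,3)1 3/6 ok
(1,4)2 3/5 ok
(1,6)2 2/4 ok
(2,2)1 2/5 ok
(2,4)2 4/5 ok
(2,5)2 5/6 ok
(2,6)2 2/3 ok
(3,0)1 2/3 ok
(3,1)2 1/5 unhappy
(3,3)2 3/5 ok
(3,4)2 3/5 ok
(3,6)1 1/4 unhappy
(4,0)1 2/5 ok
(4,1)1 3/7 ok
(4,2)2 3/6 ok
(4,4)1 3/5 ok
(4,5)1 3/5 ok
(4,6)2 0/3 unhappy
(5,0)2 1/3 ok
(5,1)2 2/5 ok
(5,2)1 2/4 ok
(5,3)1 2/3 ok
(5,5)1 2/3 ok

(0,0), (0,5), (1,1), (3,1), (3,6), (4,6)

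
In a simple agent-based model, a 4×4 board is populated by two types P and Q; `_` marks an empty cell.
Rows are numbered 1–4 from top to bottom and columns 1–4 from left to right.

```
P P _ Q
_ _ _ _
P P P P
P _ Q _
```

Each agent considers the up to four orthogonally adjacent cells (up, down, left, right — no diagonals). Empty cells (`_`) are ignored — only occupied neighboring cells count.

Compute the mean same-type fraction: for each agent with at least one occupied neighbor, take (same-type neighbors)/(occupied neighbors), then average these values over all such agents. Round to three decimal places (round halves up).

0.833

(1,1)P 1/1
(1,2)P 1/1
(1,4)Q — no occupied neighbors
(3,1)P 2/2
(3,2)P 2/2
(3,3)P 2/3
(3,4)P 1/1
(4,1)P 1/1
(4,3)Q 0/1
Sum over 8 agents: 1/1 + 1/1 + 2/2 + 2/2 + 2/3 + 1/1 + 1/1 + 0/1 = 20/3; mean = 20/3 ÷ 8 = 5/6 = 0.833333… → 0.833.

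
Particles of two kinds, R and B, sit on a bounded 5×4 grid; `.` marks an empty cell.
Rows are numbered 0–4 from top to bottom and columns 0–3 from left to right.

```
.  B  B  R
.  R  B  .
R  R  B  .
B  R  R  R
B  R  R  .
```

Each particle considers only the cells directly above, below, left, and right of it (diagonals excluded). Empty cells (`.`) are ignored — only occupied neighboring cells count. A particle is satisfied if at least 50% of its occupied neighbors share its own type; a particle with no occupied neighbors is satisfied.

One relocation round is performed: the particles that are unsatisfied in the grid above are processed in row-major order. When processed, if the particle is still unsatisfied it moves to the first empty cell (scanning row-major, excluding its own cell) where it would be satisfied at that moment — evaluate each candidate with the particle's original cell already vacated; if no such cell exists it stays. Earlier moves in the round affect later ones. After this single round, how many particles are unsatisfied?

Initially unsatisfied (in order): (0,3), (1,1), (2,2), (3,0).
  (0,3) → (1,0).
  (1,1): now satisfied by earlier moves; stays.
  (2,2) → (0,0).
  (3,0) → (0,3).
Resulting grid:
B B B B
R R B .
R R . .
. R R R
B R R .
Unsatisfied now: (4,0).

1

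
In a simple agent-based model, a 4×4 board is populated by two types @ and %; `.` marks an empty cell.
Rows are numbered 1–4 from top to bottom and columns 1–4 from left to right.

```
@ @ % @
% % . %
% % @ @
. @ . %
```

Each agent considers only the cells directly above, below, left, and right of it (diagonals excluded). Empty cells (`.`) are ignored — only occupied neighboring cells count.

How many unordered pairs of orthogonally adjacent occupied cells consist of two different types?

9

Scan each occupied cell's neighbors to the right and below so each pair is counted once.
Row 1: @(1,1)–@(1,2)= @(1,1)–%(2,1)≠ @(1,2)–%(1,3)≠ @(1,2)–%(2,2)≠ %(1,3)–@(1,4)≠ @(1,4)–%(2,4)≠  → 5/6 unlike.
Row 2: %(2,1)–%(2,2)= %(2,1)–%(3,1)= %(2,2)–%(3,2)= %(2,4)–@(3,4)≠  → 1/4 unlike.
Row 3: %(3,1)–%(3,2)= %(3,2)–@(3,3)≠ %(3,2)–@(4,2)≠ @(3,3)–@(3,4)= @(3,4)–%(4,4)≠  → 3/5 unlike.
Total adjacent occupied pairs: 15; unlike-type pairs: 9.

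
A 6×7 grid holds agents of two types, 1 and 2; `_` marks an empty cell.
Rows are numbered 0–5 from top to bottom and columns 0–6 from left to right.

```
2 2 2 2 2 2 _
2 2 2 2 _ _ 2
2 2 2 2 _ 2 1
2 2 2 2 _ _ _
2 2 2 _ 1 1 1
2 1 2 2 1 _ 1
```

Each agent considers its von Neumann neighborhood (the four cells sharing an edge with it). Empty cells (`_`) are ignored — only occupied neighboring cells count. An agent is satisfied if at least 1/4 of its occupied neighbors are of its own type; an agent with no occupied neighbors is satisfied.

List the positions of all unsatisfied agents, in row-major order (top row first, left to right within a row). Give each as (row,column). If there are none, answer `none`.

(0,0)2 2/2 ✓
(0,1)2 3/3 ✓
(0,2)2 3/3 ✓
(0,3)2 3/3 ✓
(0,4)2 2/2 ✓
(0,5)2 1/1 ✓
(1,0)2 3/3 ✓
(1,1)2 4/4 ✓
(1,2)2 4/4 ✓
(1,3)2 3/3 ✓
(1,6)2 0/1 ✗
(2,0)2 3/3 ✓
(2,1)2 4/4 ✓
(2,2)2 4/4 ✓
(2,3)2 3/3 ✓
(2,5)2 0/1 ✗
(2,6)1 0/2 ✗
(3,0)2 3/3 ✓
(3,1)2 4/4 ✓
(3,2)2 4/4 ✓
(3,3)2 2/2 ✓
(4,0)2 3/3 ✓
(4,1)2 3/4 ✓
(4,2)2 3/3 ✓
(4,4)1 2/2 ✓
(4,5)1 2/2 ✓
(4,6)1 2/2 ✓
(5,0)2 1/2 ✓
(5,1)1 0/3 ✗
(5,2)2 2/3 ✓
(5,3)2 1/2 ✓
(5,4)1 1/2 ✓
(5,6)1 1/1 ✓

(1,6), (2,5), (2,6), (5,1)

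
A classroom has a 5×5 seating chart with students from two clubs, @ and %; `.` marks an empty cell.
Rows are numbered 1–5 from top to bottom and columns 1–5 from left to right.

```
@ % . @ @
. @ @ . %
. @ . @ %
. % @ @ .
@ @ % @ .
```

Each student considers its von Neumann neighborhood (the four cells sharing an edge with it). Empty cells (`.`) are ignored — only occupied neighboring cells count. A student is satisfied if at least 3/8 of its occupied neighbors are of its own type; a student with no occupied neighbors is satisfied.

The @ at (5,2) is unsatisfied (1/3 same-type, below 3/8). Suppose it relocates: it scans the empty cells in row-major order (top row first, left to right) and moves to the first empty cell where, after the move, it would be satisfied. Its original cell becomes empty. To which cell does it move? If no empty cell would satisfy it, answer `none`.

(1,3)

Vacating (5,2). Empty cells in order:
  (1,3): 2/3 same-type → satisfied — stop here.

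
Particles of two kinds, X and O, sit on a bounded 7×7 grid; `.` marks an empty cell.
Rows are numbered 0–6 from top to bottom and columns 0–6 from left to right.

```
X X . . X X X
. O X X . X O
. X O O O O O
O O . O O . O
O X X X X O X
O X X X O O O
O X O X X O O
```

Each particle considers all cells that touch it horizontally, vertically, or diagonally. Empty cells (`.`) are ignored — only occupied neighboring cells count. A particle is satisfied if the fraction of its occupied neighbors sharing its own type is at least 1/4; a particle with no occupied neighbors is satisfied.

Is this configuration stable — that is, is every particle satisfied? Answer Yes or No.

No

(0,0)X 1/2 ✓
(0,1)X 2/3 ✓
(0,4)X 3/3 ✓
(0,5)X 3/4 ✓
(0,6)X 2/3 ✓
(1,1)O 1/5 ✗
(1,2)X 3/6 ✓
(1,3)X 2/5 ✓
(1,5)X 3/7 ✓
(1,6)O 2/5 ✓
(2,1)X 1/5 ✗
(2,2)O 4/7 ✓
(2,3)O 4/6 ✓
(2,4)O 4/6 ✓
(2,5)O 5/6 ✓
(2,6)O 3/4 ✓
(3,0)O 2/4 ✓
(3,1)O 3/6 ✓
(3,3)O 4/7 ✓
(3,4)O 5/7 ✓
(3,6)O 3/4 ✓
(4,0)O 3/5 ✓
(4,1)X 3/7 ✓
(4,2)X 5/7 ✓
(4,3)X 4/7 ✓
(4,4)X 2/7 ✓
(4,5)O 5/7 ✓
(4,6)X 0/4 ✗
(5,0)O 2/5 ✓
(5,1)X 4/8 ✓
(5,2)X 7/8 ✓
(5,3)X 6/8 ✓
(5,4)O 3/8 ✓
(5,5)O 5/8 ✓
(5,6)O 4/5 ✓
(6,0)O 1/3 ✓
(6,1)X 2/5 ✓
(6,2)O 0/5 ✗
(6,3)X 3/5 ✓
(6,4)X 2/5 ✓
(6,5)O 4/5 ✓
(6,6)O 3/3 ✓
For instance (1,1) has only 1/5 same-type neighbors, below 1/4.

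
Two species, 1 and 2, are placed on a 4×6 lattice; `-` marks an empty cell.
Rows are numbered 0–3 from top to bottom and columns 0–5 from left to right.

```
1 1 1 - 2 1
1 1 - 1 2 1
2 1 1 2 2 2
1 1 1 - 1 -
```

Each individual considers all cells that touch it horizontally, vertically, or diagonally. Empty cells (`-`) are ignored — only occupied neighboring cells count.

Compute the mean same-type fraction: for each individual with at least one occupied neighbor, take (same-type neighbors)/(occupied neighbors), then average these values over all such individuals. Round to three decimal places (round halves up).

0.579

(0,0)1 3/3
(0,1)1 4/4
(0,2)1 3/3
(0,4)2 1/4
(0,5)1 1/3
(1,0)1 4/5
(1,1)1 6/7
(1,3)1 2/6
(1,4)2 4/7
(1,5)1 1/5
(2,0)2 0/5
(2,1)1 6/7
(2,2)1 5/6
(2,3)2 2/6
(2,4)2 3/6
(2,5)2 2/4
(3,0)1 2/3
(3,1)1 4/5
(3,2)1 3/4
(3,4)1 0/3
Sum over 20 individuals: 3/3 + 4/4 + 3/3 + 1/4 + 1/3 + 4/5 + 6/7 + 2/6 + 4/7 + 1/5 + 0/5 + 6/7 + 5/6 + 2/6 + 3/6 + 2/4 + 2/3 + 4/5 + 3/4 + 0/3 = 811/70; mean = 811/70 ÷ 20 = 811/1400 = 0.579285… → 0.579.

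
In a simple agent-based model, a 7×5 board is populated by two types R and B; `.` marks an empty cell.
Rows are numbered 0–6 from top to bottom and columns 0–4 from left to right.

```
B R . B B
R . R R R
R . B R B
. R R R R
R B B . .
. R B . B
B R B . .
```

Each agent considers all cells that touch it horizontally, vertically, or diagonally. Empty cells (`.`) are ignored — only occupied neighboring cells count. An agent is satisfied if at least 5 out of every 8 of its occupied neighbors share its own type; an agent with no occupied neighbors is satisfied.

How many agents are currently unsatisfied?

(0,0)B 0/2 ✗
(0,1)R 2/3 ✓
(0,3)B 1/4 ✗
(0,4)B 1/3 ✗
(1,0)R 2/3 ✓
(1,2)R 3/5 ✗
(1,3)R 3/7 ✗
(1,4)R 2/5 ✗
(2,0)R 2/2 ✓
(2,2)B 0/6 ✗
(2,3)R 6/8 ✓
(2,4)B 0/5 ✗
(3,1)R 3/6 ✗
(3,2)R 3/6 ✗
(3,3)R 3/6 ✗
(3,4)R 2/3 ✓
(4,0)R 2/3 ✓
(4,1)B 2/6 ✗
(4,2)B 2/6 ✗
(5,1)R 2/7 ✗
(5,2)B 3/5 ✗
(5,4)B 0/0 ✓
(6,0)B 0/2 ✗
(6,1)R 1/4 ✗
(6,2)B 1/3 ✗
Unsatisfied: (0,0), (0,3), (0,4), (1,2), (1,3), (1,4), (2,2), (2,4), (3,1), (3,2), (3,3), (4,1), (4,2), (5,1), (5,2), (6,0), (6,1), (6,2) — 18 in total.

18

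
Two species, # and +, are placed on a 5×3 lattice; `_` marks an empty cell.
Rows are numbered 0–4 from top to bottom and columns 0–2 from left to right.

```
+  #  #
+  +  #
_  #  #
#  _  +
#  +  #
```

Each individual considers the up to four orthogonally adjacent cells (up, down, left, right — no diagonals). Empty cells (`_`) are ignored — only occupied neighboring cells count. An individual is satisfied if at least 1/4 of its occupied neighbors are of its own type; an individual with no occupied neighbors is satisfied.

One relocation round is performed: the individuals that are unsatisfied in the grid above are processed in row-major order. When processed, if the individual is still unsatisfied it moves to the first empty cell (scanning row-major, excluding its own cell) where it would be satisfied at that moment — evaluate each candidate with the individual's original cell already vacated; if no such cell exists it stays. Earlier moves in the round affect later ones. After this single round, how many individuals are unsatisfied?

1

Initially unsatisfied (in order): (3,2), (4,1), (4,2).
  (3,2) → (2,0).
  (4,1): no empty cell satisfies it; stays.
  (4,2) → (3,1).
Resulting grid:
+ # #
+ + #
+ # #
# # _
# + _
Unsatisfied now: (4,1).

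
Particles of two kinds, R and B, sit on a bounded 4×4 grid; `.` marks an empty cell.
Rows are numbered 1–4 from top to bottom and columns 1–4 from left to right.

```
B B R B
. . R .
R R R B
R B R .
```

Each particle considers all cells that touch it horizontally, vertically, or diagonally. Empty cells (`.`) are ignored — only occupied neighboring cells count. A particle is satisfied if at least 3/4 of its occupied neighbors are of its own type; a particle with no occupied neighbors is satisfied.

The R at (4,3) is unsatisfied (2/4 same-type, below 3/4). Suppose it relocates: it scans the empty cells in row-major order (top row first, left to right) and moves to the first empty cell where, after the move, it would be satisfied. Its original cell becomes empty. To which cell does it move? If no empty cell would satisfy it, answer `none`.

none

Vacating (4,3). Empty cells in order:
  (2,1): 2/4 same-type → still unsatisfied.
  (2,2): 5/7 same-type → still unsatisfied.
  (2,4): 3/5 same-type → still unsatisfied.
  (4,4): 1/2 same-type → still unsatisfied.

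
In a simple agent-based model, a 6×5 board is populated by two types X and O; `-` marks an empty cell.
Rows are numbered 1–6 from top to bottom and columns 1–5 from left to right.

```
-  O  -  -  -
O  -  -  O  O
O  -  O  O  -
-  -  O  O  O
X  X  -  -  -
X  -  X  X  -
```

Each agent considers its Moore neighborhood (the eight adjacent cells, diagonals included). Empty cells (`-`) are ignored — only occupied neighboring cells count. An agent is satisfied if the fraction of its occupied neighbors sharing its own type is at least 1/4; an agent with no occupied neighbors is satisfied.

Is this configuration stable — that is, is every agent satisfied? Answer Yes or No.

Yes

Row 1: (1,2)O 1/1 ok
Row 2: (2,1)O 2/2 ok · (2,4)O 3/3 ok · (2,5)O 2/2 ok
Row 3: (3,1)O 1/1 ok · (3,3)O 4/4 ok · (3,4)O 6/6 ok
Row 4: (4,3)O 3/4 ok · (4,4)O 4/4 ok · (4,5)O 2/2 ok
Row 5: (5,1)X 2/2 ok · (5,2)X 3/4 ok
Row 6: (6,1)X 2/2 ok · (6,3)X 2/2 ok · (6,4)X 1/1 ok
All meet the threshold, so the configuration is stable.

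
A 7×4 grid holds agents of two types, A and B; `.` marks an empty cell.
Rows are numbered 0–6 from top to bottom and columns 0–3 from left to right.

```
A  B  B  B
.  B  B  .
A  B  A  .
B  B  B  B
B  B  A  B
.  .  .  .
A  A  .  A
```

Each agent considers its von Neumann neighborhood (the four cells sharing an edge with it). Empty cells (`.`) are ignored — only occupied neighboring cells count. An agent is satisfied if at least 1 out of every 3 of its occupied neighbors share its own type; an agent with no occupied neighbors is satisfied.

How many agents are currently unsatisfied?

4

Row 0: (0,0)A 0/1 ✗ · (0,1)B 2/3 ✓ · (0,2)B 3/3 ✓ · (0,3)B 1/1 ✓
Row 1: (1,1)B 3/3 ✓ · (1,2)B 2/3 ✓
Row 2: (2,0)A 0/2 ✗ · (2,1)B 2/4 ✓ · (2,2)A 0/3 ✗
Row 3: (3,0)B 2/3 ✓ · (3,1)B 4/4 ✓ · (3,2)B 2/4 ✓ · (3,3)B 2/2 ✓
Row 4: (4,0)B 2/2 ✓ · (4,1)B 2/3 ✓ · (4,2)A 0/3 ✗ · (4,3)B 1/2 ✓
Row 6: (6,0)A 1/1 ✓ · (6,1)A 1/1 ✓ · (6,3)A 0/0 ✓
Unsatisfied: (0,0), (2,0), (2,2), (4,2) — 4 in total.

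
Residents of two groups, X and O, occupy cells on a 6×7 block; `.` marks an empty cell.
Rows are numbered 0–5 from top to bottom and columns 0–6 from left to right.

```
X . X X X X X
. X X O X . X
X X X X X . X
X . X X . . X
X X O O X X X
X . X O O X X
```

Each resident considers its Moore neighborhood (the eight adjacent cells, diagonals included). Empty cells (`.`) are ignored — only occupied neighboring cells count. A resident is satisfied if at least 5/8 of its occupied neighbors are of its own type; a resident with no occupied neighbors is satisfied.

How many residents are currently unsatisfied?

7

(0,0)X 1/1 ✓
(0,2)X 3/4 ✓
(0,3)X 4/5 ✓
(0,4)X 3/4 ✓
(0,5)X 4/4 ✓
(0,6)X 2/2 ✓
(1,1)X 6/6 ✓
(1,2)X 6/7 ✓
(1,3)O 0/8 ✗
(1,4)X 5/6 ✓
(1,6)X 3/3 ✓
(2,0)X 3/3 ✓
(2,1)X 6/6 ✓
(2,2)X 6/7 ✓
(2,3)X 6/7 ✓
(2,4)X 3/4 ✓
(2,6)X 2/2 ✓
(3,0)X 4/4 ✓
(3,2)X 5/7 ✓
(3,3)X 5/7 ✓
(3,6)X 3/3 ✓
(4,0)X 3/3 ✓
(4,1)X 5/6 ✓
(4,2)O 2/6 ✗
(4,3)O 3/7 ✗
(4,4)X 3/6 ✗
(4,5)X 5/6 ✓
(4,6)X 4/4 ✓
(5,0)X 2/2 ✓
(5,2)X 1/4 ✗
(5,3)O 3/5 ✗
(5,4)O 2/5 ✗
(5,5)X 4/5 ✓
(5,6)X 3/3 ✓
Unsatisfied: (1,3), (4,2), (4,3), (4,4), (5,2), (5,3), (5,4) — 7 in total.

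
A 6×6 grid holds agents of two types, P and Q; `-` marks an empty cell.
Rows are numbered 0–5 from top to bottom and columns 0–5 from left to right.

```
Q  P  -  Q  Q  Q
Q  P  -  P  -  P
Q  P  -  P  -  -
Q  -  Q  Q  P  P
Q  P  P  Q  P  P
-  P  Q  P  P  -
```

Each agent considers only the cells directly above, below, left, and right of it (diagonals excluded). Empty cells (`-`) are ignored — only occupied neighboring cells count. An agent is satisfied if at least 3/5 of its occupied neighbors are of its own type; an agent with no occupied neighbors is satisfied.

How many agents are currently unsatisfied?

(0,0)Q 1/2 unhappy
(0,1)P 1/2 unhappy
(0,3)Q 1/2 unhappy
(0,4)Q 2/2 ok
(0,5)Q 1/2 unhappy
(1,0)Q 2/3 ok
(1,1)P 2/3 ok
(1,3)P 1/2 unhappy
(1,5)P 0/1 unhappy
(2,0)Q 2/3 ok
(2,1)P 1/2 unhappy
(2,3)P 1/2 unhappy
(3,0)Q 2/2 ok
(3,2)Q 1/2 unhappy
(3,3)Q 2/4 unhappy
(3,4)P 2/3 ok
(3,5)P 2/2 ok
(4,0)Q 1/2 unhappy
(4,1)P 2/3 ok
(4,2)P 1/4 unhappy
(4,3)Q 1/4 unhappy
(4,4)P 3/4 ok
(4,5)P 2/2 ok
(5,1)P 1/2 unhappy
(5,2)Q 0/3 unhappy
(5,3)P 1/3 unhappy
(5,4)P 2/2 ok
Unsatisfied: (0,0), (0,1), (0,3), (0,5), (1,3), (1,5), (2,1), (2,3), (3,2), (3,3), (4,0), (4,2), (4,3), (5,1), (5,2), (5,3) — 16 in total.

16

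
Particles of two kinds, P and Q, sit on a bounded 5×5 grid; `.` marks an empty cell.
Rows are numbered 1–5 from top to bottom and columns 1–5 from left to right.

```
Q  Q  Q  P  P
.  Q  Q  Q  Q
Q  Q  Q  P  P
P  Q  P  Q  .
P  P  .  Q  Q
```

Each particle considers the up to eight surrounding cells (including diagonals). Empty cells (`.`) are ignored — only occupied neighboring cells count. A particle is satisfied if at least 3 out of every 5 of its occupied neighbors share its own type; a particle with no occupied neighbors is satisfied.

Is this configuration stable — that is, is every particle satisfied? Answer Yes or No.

No

(1,1)Q 2/2 ok
(1,2)Q 4/4 ok
(1,3)Q 4/5 ok
(1,4)P 1/5 unhappy
(1,5)P 1/3 unhappy
(2,2)Q 7/7 ok
(2,3)Q 6/8 ok
(2,4)Q 4/8 unhappy
(2,5)Q 1/5 unhappy
(3,1)Q 3/4 ok
(3,2)Q 5/7 ok
(3,3)Q 6/8 ok
(3,4)P 2/7 unhappy
(3,5)P 1/4 unhappy
(4,1)P 2/5 unhappy
(4,2)Q 3/7 unhappy
(4,3)P 2/7 unhappy
(4,4)Q 3/6 unhappy
(5,1)P 2/3 ok
(5,2)P 3/4 ok
(5,4)Q 2/3 ok
(5,5)Q 2/2 ok
For instance (1,4) has only 1/5 same-type neighbors, below 3/5.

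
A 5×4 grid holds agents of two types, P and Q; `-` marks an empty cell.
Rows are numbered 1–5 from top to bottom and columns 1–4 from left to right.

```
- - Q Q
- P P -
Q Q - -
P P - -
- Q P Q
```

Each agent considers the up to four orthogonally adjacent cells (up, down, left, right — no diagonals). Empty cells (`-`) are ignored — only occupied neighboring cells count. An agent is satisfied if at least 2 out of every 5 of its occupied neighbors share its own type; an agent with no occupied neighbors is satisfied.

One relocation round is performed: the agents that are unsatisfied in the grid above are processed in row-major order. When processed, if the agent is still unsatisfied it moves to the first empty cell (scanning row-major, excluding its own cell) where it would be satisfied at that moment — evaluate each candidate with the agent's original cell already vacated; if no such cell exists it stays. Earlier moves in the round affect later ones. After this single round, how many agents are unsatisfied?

1

Initially unsatisfied (in order): (3,2), (4,2), (5,2), (5,3), (5,4).
  (3,2) → (1,1).
  (4,2): now satisfied by earlier moves; stays.
  (5,2) → (1,2).
  (5,3) → (2,4).
  (5,4): now satisfied by earlier moves; stays.
Resulting grid:
Q Q Q Q
- P P P
Q - - -
P P - -
- - - Q
Unsatisfied now: (3,1).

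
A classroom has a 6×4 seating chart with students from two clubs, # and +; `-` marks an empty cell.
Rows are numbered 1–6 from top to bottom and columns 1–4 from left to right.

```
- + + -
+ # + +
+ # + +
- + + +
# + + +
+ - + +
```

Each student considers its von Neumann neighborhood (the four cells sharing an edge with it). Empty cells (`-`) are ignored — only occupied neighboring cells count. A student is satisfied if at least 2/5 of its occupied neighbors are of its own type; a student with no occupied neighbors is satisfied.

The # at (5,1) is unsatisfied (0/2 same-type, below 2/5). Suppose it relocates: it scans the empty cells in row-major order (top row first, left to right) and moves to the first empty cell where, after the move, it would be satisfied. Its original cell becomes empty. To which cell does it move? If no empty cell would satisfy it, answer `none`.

none

Vacating (5,1). Empty cells in order:
  (1,1): 0/2 same-type → still unsatisfied.
  (1,4): 0/2 same-type → still unsatisfied.
  (4,1): 0/2 same-type → still unsatisfied.
  (6,2): 0/3 same-type → still unsatisfied.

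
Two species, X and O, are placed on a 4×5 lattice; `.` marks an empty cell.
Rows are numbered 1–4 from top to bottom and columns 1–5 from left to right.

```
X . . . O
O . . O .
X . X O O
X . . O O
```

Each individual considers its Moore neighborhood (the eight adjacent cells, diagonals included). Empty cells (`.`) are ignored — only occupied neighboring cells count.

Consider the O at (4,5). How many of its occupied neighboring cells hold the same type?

Occupied neighbors of (4,5): (3,4)=O, (3,5)=O, (4,4)=O.
Same type (O): 3 of 3.

3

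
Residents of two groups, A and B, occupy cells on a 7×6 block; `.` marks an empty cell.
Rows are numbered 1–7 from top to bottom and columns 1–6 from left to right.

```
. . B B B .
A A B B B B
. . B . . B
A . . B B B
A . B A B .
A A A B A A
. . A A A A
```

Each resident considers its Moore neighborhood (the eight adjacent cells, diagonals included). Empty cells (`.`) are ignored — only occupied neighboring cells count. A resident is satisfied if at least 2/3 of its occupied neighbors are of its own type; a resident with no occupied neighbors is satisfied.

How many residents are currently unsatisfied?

Row 1: (1,3)B 3/4 ✓ · (1,4)B 5/5 ✓ · (1,5)B 4/4 ✓
Row 2: (2,1)A 1/1 ✓ · (2,2)A 1/4 ✗ · (2,3)B 4/5 ✓ · (2,4)B 6/6 ✓ · (2,5)B 5/5 ✓ · (2,6)B 3/3 ✓
Row 3: (3,3)B 3/4 ✓ · (3,6)B 4/4 ✓
Row 4: (4,1)A 1/1 ✓ · (4,4)B 4/5 ✓ · (4,5)B 4/5 ✓ · (4,6)B 3/3 ✓
Row 5: (5,1)A 3/3 ✓ · (5,3)B 2/5 ✗ · (5,4)A 2/7 ✗ · (5,5)B 4/7 ✗
Row 6: (6,1)A 2/2 ✓ · (6,2)A 4/5 ✓ · (6,3)A 4/6 ✓ · (6,4)B 2/8 ✗ · (6,5)A 5/7 ✓ · (6,6)A 3/4 ✓
Row 7: (7,3)A 3/4 ✓ · (7,4)A 4/5 ✓ · (7,5)A 4/5 ✓ · (7,6)A 3/3 ✓
Unsatisfied: (2,2), (5,3), (5,4), (5,5), (6,4) — 5 in total.

5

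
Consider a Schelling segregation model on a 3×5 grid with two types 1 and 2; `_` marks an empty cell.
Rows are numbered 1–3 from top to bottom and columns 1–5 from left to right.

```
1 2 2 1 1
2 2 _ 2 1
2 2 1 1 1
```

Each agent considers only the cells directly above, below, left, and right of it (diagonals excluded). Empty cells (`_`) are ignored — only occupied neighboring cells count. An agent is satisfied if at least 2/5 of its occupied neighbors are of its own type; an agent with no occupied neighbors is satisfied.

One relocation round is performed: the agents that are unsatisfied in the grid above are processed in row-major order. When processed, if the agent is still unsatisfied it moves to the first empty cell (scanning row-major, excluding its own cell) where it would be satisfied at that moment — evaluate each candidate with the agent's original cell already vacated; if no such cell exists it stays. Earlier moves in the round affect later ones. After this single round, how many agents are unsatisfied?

Initially unsatisfied (in order): (1,1), (1,4), (2,4).
  (1,1): no empty cell satisfies it; stays.
  (1,4): no empty cell satisfies it; stays.
  (2,4) → (2,3).
Resulting grid:
1 2 2 1 1
2 2 2 _ 1
2 2 1 1 1
Unsatisfied now: (1,1), (3,3).

2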